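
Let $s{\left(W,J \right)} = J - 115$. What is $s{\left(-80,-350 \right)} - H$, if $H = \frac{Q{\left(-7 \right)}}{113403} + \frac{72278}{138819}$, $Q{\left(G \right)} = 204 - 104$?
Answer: $- \frac{814274307271}{1749165673} \approx -465.52$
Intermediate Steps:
$s{\left(W,J \right)} = -115 + J$ ($s{\left(W,J \right)} = J - 115 = -115 + J$)
$Q{\left(G \right)} = 100$ ($Q{\left(G \right)} = 204 - 104 = 100$)
$H = \frac{912269326}{1749165673}$ ($H = \frac{100}{113403} + \frac{72278}{138819} = \frac{912269326}{1749165673} \approx 0.52155$)
$s{\left(-80,-350 \right)} - H = \left(-115 - 350\right) - \frac{912269326}{1749165673} = -465 - \frac{912269326}{1749165673} = - \frac{814274307271}{1749165673}$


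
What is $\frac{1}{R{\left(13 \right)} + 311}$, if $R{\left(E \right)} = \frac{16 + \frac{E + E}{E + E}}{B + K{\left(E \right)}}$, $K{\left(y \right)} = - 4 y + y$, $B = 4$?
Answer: $\frac{35}{10868} \approx 0.0032205$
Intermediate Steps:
$K{\left(y \right)} = - 3 y$
$R{\left(E \right)} = \frac{17}{4 - 3 E}$ ($R{\left(E \right)} = \frac{16 + \frac{E + E}{E + E}}{4 - 3 E} = \frac{16 + \frac{2 E}{2 E}}{4 - 3 E} = \frac{16 + 2 E \frac{1}{2 E}}{4 - 3 E} = \frac{16 + 1}{4 - 3 E} = \frac{17}{4 - 3 E}$)
$\frac{1}{R{\left(13 \right)} + 311} = \frac{1}{- \frac{17}{-4 + 3 \cdot 13} + 311} = \frac{1}{- \frac{17}{-4 + 39} + 311} = \frac{1}{- \frac{17}{35} + 311} = \frac{1}{\frac{10868}{35}} = \frac{35}{10868}$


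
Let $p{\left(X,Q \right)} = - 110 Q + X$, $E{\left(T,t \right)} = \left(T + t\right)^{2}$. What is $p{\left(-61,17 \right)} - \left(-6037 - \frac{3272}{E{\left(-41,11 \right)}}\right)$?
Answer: $\frac{924668}{225} \approx 4109.6$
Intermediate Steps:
$p{\left(X,Q \right)} = X - 110 Q$
$p{\left(-61,17 \right)} - \left(-6037 - \frac{3272}{E{\left(-41,11 \right)}}\right) = \left(-61 - 1870\right) - \left(-6037 - \frac{3272}{\left(-41 + 11\right)^{2}}\right) = \left(-61 - 1870\right) - \left(-6037 - \frac{3272}{\left(-30\right)^{2}}\right) = -1931 - \left(-6037 - \frac{3272}{900}\right) = -1931 - \left(-6037 - \frac{818}{225}\right) = -1931 - - \frac{1359143}{225} = -1931 + \frac{1359143}{225} = \frac{924668}{225}$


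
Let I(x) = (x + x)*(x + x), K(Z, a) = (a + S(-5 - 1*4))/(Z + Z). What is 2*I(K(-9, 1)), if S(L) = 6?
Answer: 98/81 ≈ 1.2099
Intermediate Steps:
K(Z, a) = (6 + a)/(2*Z) (K(Z, a) = (a + 6)/(Z + Z) = (6 + a)/((2*Z)) = (6 + a)*(1/(2*Z)) = (6 + a)/(2*Z))
I(x) = 4*x² (I(x) = (2*x)*(2*x) = 4*x²)
2*I(K(-9, 1)) = 2*(4*((½)*(6 + 1)/(-9))²) = 2*(4*((½)*(-⅑)*7)²) = 2*(4*(-7/18)²) = 2*(4*(49/324)) = 2*(49/81) = 98/81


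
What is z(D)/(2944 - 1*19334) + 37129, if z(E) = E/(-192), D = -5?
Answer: 23368101503/629376 ≈ 37129.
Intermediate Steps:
z(E) = -E/192 (z(E) = E*(-1/192) = -E/192)
z(D)/(2944 - 1*19334) + 37129 = (-1/192*(-5))/(2944 - 1*19334) + 37129 = 5/(192*(2944 - 19334)) + 37129 = (5/192)/(-16390) + 37129 = (5/192)*(-1/16390) + 37129 = -1/629376 + 37129 = 23368101503/629376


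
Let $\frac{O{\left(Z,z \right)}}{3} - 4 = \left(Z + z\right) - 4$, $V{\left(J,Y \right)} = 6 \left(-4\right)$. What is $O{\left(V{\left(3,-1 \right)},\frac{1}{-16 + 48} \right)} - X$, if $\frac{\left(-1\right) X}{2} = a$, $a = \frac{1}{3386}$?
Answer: $- \frac{3895561}{54176} \approx -71.906$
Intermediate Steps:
$a = \frac{1}{3386} \approx 0.00029533$
$X = - \frac{1}{1693}$ ($X = \left(-2\right) \frac{1}{3386} = - \frac{1}{1693} \approx -0.00059067$)
$V{\left(J,Y \right)} = -24$
$O{\left(Z,z \right)} = 3 Z + 3 z$ ($O{\left(Z,z \right)} = 12 + 3 \left(\left(Z + z\right) - 4\right) = 12 + 3 \left(-4 + Z + z\right) = 12 + \left(-12 + 3 Z + 3 z\right) = 3 Z + 3 z$)
$O{\left(V{\left(3,-1 \right)},\frac{1}{-16 + 48} \right)} - X = \left(3 \left(-24\right) + \frac{3}{-16 + 48}\right) - - \frac{1}{1693} = \left(-72 + \frac{3}{32}\right) + \frac{1}{1693} = - \frac{2301}{32} + \frac{1}{1693} = - \frac{3895561}{54176}$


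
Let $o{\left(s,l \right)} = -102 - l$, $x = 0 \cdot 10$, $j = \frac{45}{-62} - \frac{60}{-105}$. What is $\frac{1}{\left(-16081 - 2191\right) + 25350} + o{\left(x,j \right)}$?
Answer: $- \frac{78213561}{767963} \approx -101.85$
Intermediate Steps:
$j = - \frac{67}{434}$ ($j = 45 \left(- \frac{1}{62}\right) - - \frac{4}{7} = - \frac{45}{62} + \frac{4}{7} = - \frac{67}{434} \approx -0.15438$)
$x = 0$
$\frac{1}{\left(-16081 - 2191\right) + 25350} + o{\left(x,j \right)} = \frac{1}{\left(-16081 - 2191\right) + 25350} - \frac{44201}{434} = \frac{1}{\left(-16081 - 2191\right) + 25350} + \left(-102 + \frac{67}{434}\right) = \frac{1}{-18272 + 25350} - \frac{44201}{434} = \frac{1}{7078} - \frac{44201}{434} = - \frac{78213561}{767963}$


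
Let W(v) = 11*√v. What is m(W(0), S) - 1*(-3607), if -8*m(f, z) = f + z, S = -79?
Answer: 28935/8 ≈ 3616.9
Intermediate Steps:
m(f, z) = -f/8 - z/8 (m(f, z) = -(f + z)/8 = -f/8 - z/8)
m(W(0), S) - 1*(-3607) = (-11*√0/8 - ⅛*(-79)) - 1*(-3607) = (-11*0/8 + 79/8) + 3607 = (-⅛*0 + 79/8) + 3607 = (0 + 79/8) + 3607 = 79/8 + 3607 = 28935/8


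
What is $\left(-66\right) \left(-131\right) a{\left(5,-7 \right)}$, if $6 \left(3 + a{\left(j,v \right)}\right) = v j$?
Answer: $-76373$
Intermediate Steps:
$a{\left(j,v \right)} = -3 + \frac{j v}{6}$ ($a{\left(j,v \right)} = -3 + \frac{v j}{6} = -3 + \frac{j v}{6}$)
$\left(-66\right) \left(-131\right) a{\left(5,-7 \right)} = \left(-66\right) \left(-131\right) \left(-3 + \frac{1}{6} \cdot 5 \left(-7\right)\right) = 8646 \left(-3 - \frac{35}{6}\right) = 8646 \left(- \frac{53}{6}\right) = -76373$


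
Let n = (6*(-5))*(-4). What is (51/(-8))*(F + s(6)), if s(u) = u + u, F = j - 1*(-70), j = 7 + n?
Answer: -10659/8 ≈ -1332.4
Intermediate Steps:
n = 120 (n = -30*(-4) = 120)
j = 127 (j = 7 + 120 = 127)
F = 197 (F = 127 - 1*(-70) = 127 + 70 = 197)
s(u) = 2*u
(51/(-8))*(F + s(6)) = (51/(-8))*(197 + 2*6) = (51*(-⅛))*(197 + 12) = -51/8*209 = -10659/8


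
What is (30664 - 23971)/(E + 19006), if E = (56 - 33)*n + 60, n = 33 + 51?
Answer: 6693/20998 ≈ 0.31874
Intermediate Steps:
n = 84
E = 1992 (E = (56 - 33)*84 + 60 = 23*84 + 60 = 1932 + 60 = 1992)
(30664 - 23971)/(E + 19006) = (30664 - 23971)/(1992 + 19006) = 6693/20998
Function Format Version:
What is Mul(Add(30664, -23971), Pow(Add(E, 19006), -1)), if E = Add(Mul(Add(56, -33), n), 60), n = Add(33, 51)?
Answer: Rational(6693, 20998) ≈ 0.31874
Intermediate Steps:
n = 84
E = 1992 (E = Add(Mul(Add(56, -33), 84), 60) = Add(Mul(23, 84), 60) = Add(1932, 60) = 1992)
Mul(Add(30664, -23971), Pow(Add(E, 19006), -1)) = Mul(Add(30664, -23971), Pow(Add(1992, 19006), -1)) = Mul(6693, Pow(20998, -1)) = Mul(6693, Rational(1, 20998)) = Rational(6693, 20998)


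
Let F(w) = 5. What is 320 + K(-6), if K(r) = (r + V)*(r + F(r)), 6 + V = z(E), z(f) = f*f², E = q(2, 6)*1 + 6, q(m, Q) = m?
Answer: -180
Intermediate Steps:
E = 8 (E = 2*1 + 6 = 2 + 6 = 8)
z(f) = f³
V = 506 (V = -6 + 8³ = -6 + 512 = 506)
K(r) = (5 + r)*(506 + r) (K(r) = (r + 506)*(r + 5) = (506 + r)*(5 + r) = (5 + r)*(506 + r))
320 + K(-6) = 320 + (2530 + (-6)² + 511*(-6)) = 320 + (2530 + 36 - 3066) = 320 - 500 = -180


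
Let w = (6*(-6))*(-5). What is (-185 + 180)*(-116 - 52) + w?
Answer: 1020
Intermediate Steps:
w = 180 (w = -36*(-5) = 180)
(-185 + 180)*(-116 - 52) + w = (-185 + 180)*(-116 - 52) + 180 = -5*(-168) + 180 = 840 + 180 = 1020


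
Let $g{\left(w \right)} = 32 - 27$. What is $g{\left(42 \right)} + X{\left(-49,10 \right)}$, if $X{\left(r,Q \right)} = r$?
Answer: $-44$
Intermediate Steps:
$g{\left(w \right)} = 5$ ($g{\left(w \right)} = 32 - 27 = 5$)
$g{\left(42 \right)} + X{\left(-49,10 \right)} = 5 - 49 = -44$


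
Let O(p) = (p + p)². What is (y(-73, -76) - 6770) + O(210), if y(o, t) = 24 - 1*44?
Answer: 169610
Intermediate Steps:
y(o, t) = -20 (y(o, t) = 24 - 44 = -20)
O(p) = 4*p² (O(p) = (2*p)² = 4*p²)
(y(-73, -76) - 6770) + O(210) = (-20 - 6770) + 4*210² = -6790 + 4*44100 = -6790 + 176400 = 169610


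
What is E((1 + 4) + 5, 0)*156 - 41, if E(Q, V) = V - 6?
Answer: -977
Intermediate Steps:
E(Q, V) = -6 + V
E((1 + 4) + 5, 0)*156 - 41 = (-6 + 0)*156 - 41 = -6*156 - 41 = -936 - 41 = -977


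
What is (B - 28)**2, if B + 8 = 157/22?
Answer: 403225/484 ≈ 833.11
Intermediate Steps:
B = -19/22 (B = -8 + 157/22 = -19/22 ≈ -0.86364)
(B - 28)**2 = (-19/22 - 28)**2 = (-635/22)**2 = 403225/484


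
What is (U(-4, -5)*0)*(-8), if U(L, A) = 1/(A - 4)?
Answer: 0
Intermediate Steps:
U(L, A) = 1/(-4 + A)
(U(-4, -5)*0)*(-8) = (0/(-4 - 5))*(-8) = (0/(-9))*(-8) = -⅑*0*(-8) = 0*(-8) = 0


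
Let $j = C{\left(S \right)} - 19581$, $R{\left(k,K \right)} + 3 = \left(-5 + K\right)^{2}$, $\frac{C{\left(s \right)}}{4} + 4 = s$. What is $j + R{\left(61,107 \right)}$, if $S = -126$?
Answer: $-9700$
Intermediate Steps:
$C{\left(s \right)} = -16 + 4 s$
$R{\left(k,K \right)} = -3 + \left(-5 + K\right)^{2}$
$j = -20101$ ($j = \left(-16 + 4 \left(-126\right)\right) - 19581 = \left(-16 - 504\right) - 19581 = -520 - 19581 = -20101$)
$j + R{\left(61,107 \right)} = -20101 - \left(3 - \left(-5 + 107\right)^{2}\right) = -20101 - \left(3 - 102^{2}\right) = -20101 + \left(-3 + 10404\right) = -20101 + 10401 = -9700$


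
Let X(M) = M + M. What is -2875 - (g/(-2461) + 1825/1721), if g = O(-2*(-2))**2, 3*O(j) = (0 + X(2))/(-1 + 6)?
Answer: -2740772604964/952960725 ≈ -2876.1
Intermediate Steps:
X(M) = 2*M
O(j) = 4/15 (O(j) = ((0 + 2*2)/(-1 + 6))/3 = ((0 + 4)/5)/3 = (4*(1/5))/3 = (1/3)*(4/5) = 4/15)
g = 16/225 (g = (4/15)**2 = 16/225 ≈ 0.071111)
-2875 - (g/(-2461) + 1825/1721) = -2875 - ((16/225)/(-2461) + 1825/1721) = -2875 - ((16/225)*(-1/2461) + 1825*(1/1721)) = -2875 - (-16/553725 + 1825/1721) = -2875 - 1*1010520589/952960725 = -2875 - 1010520589/952960725 = -2740772604964/952960725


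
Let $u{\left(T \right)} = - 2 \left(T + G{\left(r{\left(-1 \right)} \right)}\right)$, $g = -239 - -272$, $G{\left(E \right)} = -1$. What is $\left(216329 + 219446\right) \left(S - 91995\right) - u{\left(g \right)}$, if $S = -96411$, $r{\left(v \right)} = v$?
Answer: $-82102624586$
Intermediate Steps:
$g = 33$ ($g = -239 + 272 = 33$)
$u{\left(T \right)} = 2 - 2 T$ ($u{\left(T \right)} = - 2 \left(T - 1\right) = - 2 \left(-1 + T\right) = 2 - 2 T$)
$\left(216329 + 219446\right) \left(S - 91995\right) - u{\left(g \right)} = \left(216329 + 219446\right) \left(-96411 - 91995\right) - \left(2 - 66\right) = 435775 \left(-188406\right) - \left(2 - 66\right) = -82102624650 - -64 = -82102624650 + 64 = -82102624586$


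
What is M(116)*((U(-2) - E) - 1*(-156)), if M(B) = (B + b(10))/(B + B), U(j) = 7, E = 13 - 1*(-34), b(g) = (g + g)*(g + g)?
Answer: 258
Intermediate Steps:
b(g) = 4*g**2 (b(g) = (2*g)*(2*g) = 4*g**2)
E = 47 (E = 13 + 34 = 47)
M(B) = (400 + B)/(2*B) (M(B) = (B + 4*10**2)/(B + B) = (B + 4*100)/((2*B)) = (B + 400)*(1/(2*B)) = (400 + B)*(1/(2*B)) = (400 + B)/(2*B))
M(116)*((U(-2) - E) - 1*(-156)) = ((1/2)*(400 + 116)/116)*((7 - 1*47) - 1*(-156)) = ((1/2)*(1/116)*516)*((7 - 47) + 156) = 129*(-40 + 156)/58 = (129/58)*116 = 258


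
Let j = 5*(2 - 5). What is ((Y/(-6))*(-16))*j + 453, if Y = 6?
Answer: 213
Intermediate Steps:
j = -15 (j = 5*(-3) = -15)
((Y/(-6))*(-16))*j + 453 = ((6/(-6))*(-16))*(-15) + 453 = ((6*(-1/6))*(-16))*(-15) + 453 = -1*(-16)*(-15) + 453 = 16*(-15) + 453 = -240 + 453 = 213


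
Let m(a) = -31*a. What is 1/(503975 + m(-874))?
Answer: 1/531069 ≈ 1.8830e-6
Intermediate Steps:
1/(503975 + m(-874)) = 1/(503975 - 31*(-874)) = 1/(503975 + 27094) = 1/531069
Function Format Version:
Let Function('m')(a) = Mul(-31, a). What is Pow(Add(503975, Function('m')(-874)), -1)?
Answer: Rational(1, 531069) ≈ 1.8830e-6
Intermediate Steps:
Pow(Add(503975, Function('m')(-874)), -1) = Pow(Add(503975, Mul(-31, -874)), -1) = Pow(Add(503975, 27094), -1) = Pow(531069, -1) = Rational(1, 531069)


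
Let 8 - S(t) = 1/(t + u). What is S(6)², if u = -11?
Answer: 1681/25 ≈ 67.240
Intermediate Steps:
S(t) = 8 - 1/(-11 + t) (S(t) = 8 - 1/(t - 11) = 8 - 1/(-11 + t))
S(6)² = ((-89 + 8*6)/(-11 + 6))² = ((-89 + 48)/(-5))² = (-⅕*(-41))² = (41/5)² = 1681/25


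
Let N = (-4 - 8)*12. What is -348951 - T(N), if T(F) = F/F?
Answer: -348952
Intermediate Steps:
N = -144 (N = -12*12 = -144)
T(F) = 1
-348951 - T(N) = -348951 - 1*1 = -348951 - 1 = -348952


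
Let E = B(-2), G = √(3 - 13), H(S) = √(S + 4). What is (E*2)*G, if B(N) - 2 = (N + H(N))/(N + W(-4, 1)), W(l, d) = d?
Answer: 2*I*√10*(4 - √2) ≈ 16.354*I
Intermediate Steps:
H(S) = √(4 + S)
G = I*√10 (G = √(-10) = I*√10 ≈ 3.1623*I)
B(N) = 2 + (N + √(4 + N))/(1 + N) (B(N) = 2 + (N + √(4 + N))/(N + 1) = 2 + (N + √(4 + N))/(1 + N))
E = 4 - √2 (E = (2 + √(4 - 2) + 3*(-2))/(1 - 2) = (2 + √2 - 6)/(-1) = -(-4 + √2) = 4 - √2 ≈ 2.5858)
(E*2)*G = ((4 - √2)*2)*(I*√10) = (8 - 2*√2)*(I*√10) = I*√10*(8 - 2*√2)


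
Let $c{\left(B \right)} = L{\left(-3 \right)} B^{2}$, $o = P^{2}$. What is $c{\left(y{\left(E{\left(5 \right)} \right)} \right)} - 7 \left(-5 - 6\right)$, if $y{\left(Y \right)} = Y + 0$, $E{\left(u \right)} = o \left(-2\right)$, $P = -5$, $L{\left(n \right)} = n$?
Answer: $-7423$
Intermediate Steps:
$o = 25$ ($o = \left(-5\right)^{2} = 25$)
$E{\left(u \right)} = -50$ ($E{\left(u \right)} = 25 \left(-2\right) = -50$)
$y{\left(Y \right)} = Y$
$c{\left(B \right)} = - 3 B^{2}$
$c{\left(y{\left(E{\left(5 \right)} \right)} \right)} - 7 \left(-5 - 6\right) = - 3 \left(-50\right)^{2} - 7 \left(-5 - 6\right) = \left(-3\right) 2500 - -77 = -7500 + 77 = -7423$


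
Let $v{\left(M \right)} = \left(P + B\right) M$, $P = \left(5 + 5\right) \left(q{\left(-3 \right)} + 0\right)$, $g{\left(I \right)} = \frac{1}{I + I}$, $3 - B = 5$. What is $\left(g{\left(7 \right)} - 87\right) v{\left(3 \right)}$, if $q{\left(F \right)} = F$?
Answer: $\frac{58416}{7} \approx 8345.1$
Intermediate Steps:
$B = -2$ ($B = 3 - 5 = -2$)
$g{\left(I \right)} = \frac{1}{2 I}$
$P = -30$ ($P = \left(5 + 5\right) \left(-3 + 0\right) = 10 \left(-3\right) = -30$)
$v{\left(M \right)} = - 32 M$ ($v{\left(M \right)} = \left(-30 - 2\right) M = - 32 M$)
$\left(g{\left(7 \right)} - 87\right) v{\left(3 \right)} = \left(\frac{1}{2 \cdot 7} - 87\right) \left(\left(-32\right) 3\right) = \left(\frac{1}{2} \cdot \frac{1}{7} - 87\right) \left(-96\right) = \left(\frac{1}{14} - 87\right) \left(-96\right) = \left(- \frac{1217}{14}\right) \left(-96\right) = \frac{58416}{7}$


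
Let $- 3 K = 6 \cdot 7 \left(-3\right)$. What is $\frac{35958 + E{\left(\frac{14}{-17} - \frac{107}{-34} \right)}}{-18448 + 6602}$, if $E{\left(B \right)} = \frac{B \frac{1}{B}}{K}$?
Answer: $- \frac{1510237}{497532} \approx -3.0355$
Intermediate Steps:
$K = 42$ ($K = - \frac{6 \cdot 7 \left(-3\right)}{3} = - \frac{42 \left(-3\right)}{3} = \left(- \frac{1}{3}\right) \left(-126\right) = 42$)
$E{\left(B \right)} = \frac{1}{42}$ ($E{\left(B \right)} = \frac{B \frac{1}{B}}{42} = 1 \cdot \frac{1}{42} = \frac{1}{42}$)
$\frac{35958 + E{\left(\frac{14}{-17} - \frac{107}{-34} \right)}}{-18448 + 6602} = \frac{35958 + \frac{1}{42}}{-18448 + 6602} = \frac{1510237}{42 \left(-11846\right)} = \frac{1510237}{42} \left(- \frac{1}{11846}\right) = - \frac{1510237}{497532}$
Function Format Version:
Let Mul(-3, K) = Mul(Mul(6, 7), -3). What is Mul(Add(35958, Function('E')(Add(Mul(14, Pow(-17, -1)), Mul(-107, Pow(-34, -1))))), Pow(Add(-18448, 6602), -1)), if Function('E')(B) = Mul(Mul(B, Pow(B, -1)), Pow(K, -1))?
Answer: Rational(-1510237, 497532) ≈ -3.0355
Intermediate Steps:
K = 42 (K = Mul(Rational(-1, 3), Mul(Mul(6, 7), -3)) = Mul(Rational(-1, 3), Mul(42, -3)) = Mul(Rational(-1, 3), -126) = 42)
Function('E')(B) = Rational(1, 42) (Function('E')(B) = Mul(Mul(B, Pow(B, -1)), Pow(42, -1)) = Mul(1, Rational(1, 42)) = Rational(1, 42))
Mul(Add(35958, Function('E')(Add(Mul(14, Pow(-17, -1)), Mul(-107, Pow(-34, -1))))), Pow(Add(-18448, 6602), -1)) = Mul(Add(35958, Rational(1, 42)), Pow(Add(-18448, 6602), -1)) = Mul(Rational(1510237, 42), Pow(-11846, -1)) = Mul(Rational(1510237, 42), Rational(-1, 11846)) = Rational(-1510237, 497532)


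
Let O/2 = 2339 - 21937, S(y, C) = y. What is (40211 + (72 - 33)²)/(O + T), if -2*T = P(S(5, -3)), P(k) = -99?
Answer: -83464/78293 ≈ -1.0660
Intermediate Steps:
T = 99/2 (T = -½*(-99) = 99/2 ≈ 49.500)
O = -39196 (O = 2*(2339 - 21937) = 2*(-19598) = -39196)
(40211 + (72 - 33)²)/(O + T) = (40211 + (72 - 33)²)/(-39196 + 99/2) = (40211 + 39²)/(-78293/2) = (40211 + 1521)*(-2/78293) = 41732*(-2/78293) = -83464/78293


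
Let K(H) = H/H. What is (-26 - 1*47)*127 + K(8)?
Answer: -9270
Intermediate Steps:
K(H) = 1
(-26 - 1*47)*127 + K(8) = (-26 - 1*47)*127 + 1 = (-26 - 47)*127 + 1 = -73*127 + 1 = -9271 + 1 = -9270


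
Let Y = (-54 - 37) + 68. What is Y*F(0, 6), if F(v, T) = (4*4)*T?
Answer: -2208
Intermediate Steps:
F(v, T) = 16*T
Y = -23 (Y = -91 + 68 = -23)
Y*F(0, 6) = -368*6 = -23*96 = -2208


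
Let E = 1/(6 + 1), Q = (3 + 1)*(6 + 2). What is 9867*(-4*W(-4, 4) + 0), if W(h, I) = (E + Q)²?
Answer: -1998067500/49 ≈ -4.0777e+7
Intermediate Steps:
Q = 32 (Q = 4*8 = 32)
E = ⅐ (E = 1/7 = ⅐ ≈ 0.14286)
W(h, I) = 50625/49 (W(h, I) = (⅐ + 32)² = (225/7)² = 50625/49)
9867*(-4*W(-4, 4) + 0) = 9867*(-4*50625/49 + 0) = 9867*(-202500/49 + 0) = 9867*(-202500/49) = -1998067500/49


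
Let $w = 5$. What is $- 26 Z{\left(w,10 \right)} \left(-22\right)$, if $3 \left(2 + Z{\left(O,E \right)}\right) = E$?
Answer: $\frac{2288}{3} \approx 762.67$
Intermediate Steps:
$Z{\left(O,E \right)} = -2 + \frac{E}{3}$
$- 26 Z{\left(w,10 \right)} \left(-22\right) = - 26 \left(-2 + \frac{1}{3} \cdot 10\right) \left(-22\right) = - 26 \left(-2 + \frac{10}{3}\right) \left(-22\right) = \left(-26\right) \frac{4}{3} \left(-22\right) = \left(- \frac{104}{3}\right) \left(-22\right) = \frac{2288}{3}$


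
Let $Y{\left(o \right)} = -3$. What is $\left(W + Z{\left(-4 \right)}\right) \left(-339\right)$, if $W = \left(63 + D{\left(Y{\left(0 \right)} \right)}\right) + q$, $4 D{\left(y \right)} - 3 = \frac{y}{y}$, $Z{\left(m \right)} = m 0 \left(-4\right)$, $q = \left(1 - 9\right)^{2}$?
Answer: $-43392$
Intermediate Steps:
$q = 64$ ($q = \left(-8\right)^{2} = 64$)
$Z{\left(m \right)} = 0$ ($Z{\left(m \right)} = 0 \left(-4\right) = 0$)
$D{\left(y \right)} = 1$ ($D{\left(y \right)} = \frac{3}{4} + \frac{y \frac{1}{y}}{4} = \frac{3}{4} + \frac{1}{4} \cdot 1 = \frac{3}{4} + \frac{1}{4} = 1$)
$W = 128$ ($W = \left(63 + 1\right) + 64 = 64 + 64 = 128$)
$\left(W + Z{\left(-4 \right)}\right) \left(-339\right) = \left(128 + 0\right) \left(-339\right) = 128 \left(-339\right) = -43392$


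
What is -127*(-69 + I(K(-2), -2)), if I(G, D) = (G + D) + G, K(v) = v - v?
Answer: 9017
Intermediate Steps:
K(v) = 0
I(G, D) = D + 2*G (I(G, D) = (D + G) + G = D + 2*G)
-127*(-69 + I(K(-2), -2)) = -127*(-69 + (-2 + 2*0)) = -127*(-69 + (-2 + 0)) = -127*(-69 - 2) = -127*(-71) = 9017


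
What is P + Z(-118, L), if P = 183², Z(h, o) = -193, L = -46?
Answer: 33296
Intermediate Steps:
P = 33489
P + Z(-118, L) = 33489 - 193 = 33296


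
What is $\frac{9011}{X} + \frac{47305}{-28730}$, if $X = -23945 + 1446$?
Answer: $- \frac{264640245}{129279254} \approx -2.047$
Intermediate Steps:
$X = -22499$
$\frac{9011}{X} + \frac{47305}{-28730} = \frac{9011}{-22499} + \frac{47305}{-28730} = 9011 \left(- \frac{1}{22499}\right) + 47305 \left(- \frac{1}{28730}\right) = - \frac{9011}{22499} - \frac{9461}{5746} = - \frac{264640245}{129279254}$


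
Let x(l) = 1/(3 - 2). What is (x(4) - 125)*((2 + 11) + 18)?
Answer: -3844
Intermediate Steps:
x(l) = 1 (x(l) = 1/1 = 1)
(x(4) - 125)*((2 + 11) + 18) = (1 - 125)*((2 + 11) + 18) = -124*(13 + 18) = -124*31 = -3844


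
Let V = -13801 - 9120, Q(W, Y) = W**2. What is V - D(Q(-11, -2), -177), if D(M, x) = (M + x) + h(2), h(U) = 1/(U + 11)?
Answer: -297246/13 ≈ -22865.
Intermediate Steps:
h(U) = 1/(11 + U)
V = -22921
D(M, x) = 1/13 + M + x (D(M, x) = (M + x) + 1/(11 + 2) = (M + x) + 1/13 = 1/13 + M + x)
V - D(Q(-11, -2), -177) = -22921 - (1/13 + (-11)**2 - 177) = -22921 - (1/13 + 121 - 177) = -22921 - 1*(-727/13) = -22921 + 727/13 = -297246/13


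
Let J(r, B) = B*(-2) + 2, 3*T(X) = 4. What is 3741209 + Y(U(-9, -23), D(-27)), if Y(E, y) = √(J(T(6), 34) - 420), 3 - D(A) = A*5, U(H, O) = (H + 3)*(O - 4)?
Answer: 3741209 + 9*I*√6 ≈ 3.7412e+6 + 22.045*I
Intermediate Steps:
T(X) = 4/3 (T(X) = (⅓)*4 = 4/3)
J(r, B) = 2 - 2*B (J(r, B) = -2*B + 2 = 2 - 2*B)
U(H, O) = (-4 + O)*(3 + H) (U(H, O) = (3 + H)*(-4 + O) = (-4 + O)*(3 + H))
D(A) = 3 - 5*A (D(A) = 3 - A*5 = 3 - 5*A)
Y(E, y) = 9*I*√6 (Y(E, y) = √((2 - 2*34) - 420) = √((2 - 68) - 420) = √(-66 - 420) = √(-486) = 9*I*√6)
3741209 + Y(U(-9, -23), D(-27)) = 3741209 + 9*I*√6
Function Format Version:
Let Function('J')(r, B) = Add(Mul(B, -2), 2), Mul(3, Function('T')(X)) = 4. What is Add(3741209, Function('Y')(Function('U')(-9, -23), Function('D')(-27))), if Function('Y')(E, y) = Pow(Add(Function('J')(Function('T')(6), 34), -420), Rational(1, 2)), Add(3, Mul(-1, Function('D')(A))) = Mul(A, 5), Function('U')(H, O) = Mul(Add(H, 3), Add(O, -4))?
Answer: Add(3741209, Mul(9, I, Pow(6, Rational(1, 2)))) ≈ Add(3.7412e+6, Mul(22.045, I))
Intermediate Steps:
Function('T')(X) = Rational(4, 3) (Function('T')(X) = Mul(Rational(1, 3), 4) = Rational(4, 3))
Function('J')(r, B) = Add(2, Mul(-2, B)) (Function('J')(r, B) = Add(Mul(-2, B), 2) = Add(2, Mul(-2, B)))
Function('U')(H, O) = Mul(Add(-4, O), Add(3, H)) (Function('U')(H, O) = Mul(Add(3, H), Add(-4, O)) = Mul(Add(-4, O), Add(3, H)))
Function('D')(A) = Add(3, Mul(-5, A)) (Function('D')(A) = Add(3, Mul(-1, Mul(A, 5))) = Add(3, Mul(-1, Mul(5, A))) = Add(3, Mul(-5, A)))
Function('Y')(E, y) = Mul(9, I, Pow(6, Rational(1, 2))) (Function('Y')(E, y) = Pow(Add(Add(2, Mul(-2, 34)), -420), Rational(1, 2)) = Pow(Add(Add(2, -68), -420), Rational(1, 2)) = Pow(Add(-66, -420), Rational(1, 2)) = Pow(-486, Rational(1, 2)) = Mul(9, I, Pow(6, Rational(1, 2))))
Add(3741209, Function('Y')(Function('U')(-9, -23), Function('D')(-27))) = Add(3741209, Mul(9, I, Pow(6, Rational(1, 2))))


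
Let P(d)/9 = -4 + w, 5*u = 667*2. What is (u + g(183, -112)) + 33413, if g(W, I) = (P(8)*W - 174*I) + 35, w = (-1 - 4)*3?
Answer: 109549/5 ≈ 21910.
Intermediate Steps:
w = -15 (w = -5*3 = -15)
u = 1334/5 (u = (667*2)/5 = (1/5)*1334 = 1334/5 ≈ 266.80)
P(d) = -171 (P(d) = 9*(-4 - 15) = 9*(-19) = -171)
g(W, I) = 35 - 174*I - 171*W (g(W, I) = (-171*W - 174*I) + 35 = (-174*I - 171*W) + 35 = 35 - 174*I - 171*W)
(u + g(183, -112)) + 33413 = (1334/5 + (35 - 174*(-112) - 171*183)) + 33413 = (1334/5 + (35 + 19488 - 31293)) + 33413 = (1334/5 - 11770) + 33413 = -57516/5 + 33413 = 109549/5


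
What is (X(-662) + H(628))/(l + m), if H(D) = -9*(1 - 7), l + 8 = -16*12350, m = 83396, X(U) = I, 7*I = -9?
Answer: -369/799484 ≈ -0.00046155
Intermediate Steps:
I = -9/7 (I = (⅐)*(-9) = -9/7 ≈ -1.2857)
X(U) = -9/7
l = -197608 (l = -8 - 16*12350 = -8 - 197600 = -197608)
H(D) = 54 (H(D) = -9*(-6) = 54)
(X(-662) + H(628))/(l + m) = (-9/7 + 54)/(-197608 + 83396) = (369/7)/(-114212) = (369/7)*(-1/114212) = -369/799484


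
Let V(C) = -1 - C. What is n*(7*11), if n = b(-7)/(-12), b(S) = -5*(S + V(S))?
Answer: -385/12 ≈ -32.083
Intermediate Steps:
b(S) = 5 (b(S) = -5*(S + (-1 - S)) = -5*(-1) = 5)
n = -5/12 (n = 5/(-12) = 5*(-1/12) = -5/12 ≈ -0.41667)
n*(7*11) = -35*11/12 = -5/12*77 = -385/12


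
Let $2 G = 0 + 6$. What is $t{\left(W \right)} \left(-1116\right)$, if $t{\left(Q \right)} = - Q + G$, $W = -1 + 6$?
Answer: $2232$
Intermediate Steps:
$W = 5$
$G = 3$ ($G = \frac{0 + 6}{2} = \frac{1}{2} \cdot 6 = 3$)
$t{\left(Q \right)} = 3 - Q$ ($t{\left(Q \right)} = - Q + 3 = 3 - Q$)
$t{\left(W \right)} \left(-1116\right) = \left(3 - 5\right) \left(-1116\right) = \left(-2\right) \left(-1116\right) = 2232$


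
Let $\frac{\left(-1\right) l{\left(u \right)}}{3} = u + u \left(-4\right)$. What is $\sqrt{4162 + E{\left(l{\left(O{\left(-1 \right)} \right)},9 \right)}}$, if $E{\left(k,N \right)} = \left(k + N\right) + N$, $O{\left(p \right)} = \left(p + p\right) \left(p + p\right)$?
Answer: $2 \sqrt{1054} \approx 64.931$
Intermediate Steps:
$O{\left(p \right)} = 4 p^{2}$ ($O{\left(p \right)} = 2 p 2 p = 4 p^{2}$)
$l{\left(u \right)} = 9 u$ ($l{\left(u \right)} = - 3 \left(u + u \left(-4\right)\right) = - 3 \left(u - 4 u\right) = - 3 \left(- 3 u\right) = 9 u$)
$E{\left(k,N \right)} = k + 2 N$ ($E{\left(k,N \right)} = \left(N + k\right) + N = k + 2 N$)
$\sqrt{4162 + E{\left(l{\left(O{\left(-1 \right)} \right)},9 \right)}} = \sqrt{4162 + \left(9 \cdot 4 \left(-1\right)^{2} + 2 \cdot 9\right)} = \sqrt{4162 + \left(9 \cdot 4 \cdot 1 + 18\right)} = \sqrt{4162 + \left(9 \cdot 4 + 18\right)} = \sqrt{4162 + \left(36 + 18\right)} = \sqrt{4162 + 54} = \sqrt{4216} = 2 \sqrt{1054}$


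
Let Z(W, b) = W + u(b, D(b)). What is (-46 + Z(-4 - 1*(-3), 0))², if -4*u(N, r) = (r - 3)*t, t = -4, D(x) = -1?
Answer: 2601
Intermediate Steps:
u(N, r) = -3 + r (u(N, r) = -(r - 3)*(-4)/4 = -(-3 + r)*(-4)/4 = -(12 - 4*r)/4 = -3 + r)
Z(W, b) = -4 + W (Z(W, b) = W + (-3 - 1) = W - 4 = -4 + W)
(-46 + Z(-4 - 1*(-3), 0))² = (-46 + (-4 + (-4 - 1*(-3))))² = (-46 + (-4 + (-4 + 3)))² = (-46 + (-4 - 1))² = (-46 - 5)² = (-51)² = 2601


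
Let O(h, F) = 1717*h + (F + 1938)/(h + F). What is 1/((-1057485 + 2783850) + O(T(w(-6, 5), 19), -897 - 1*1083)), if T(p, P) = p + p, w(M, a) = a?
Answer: 985/1717381996 ≈ 5.7355e-7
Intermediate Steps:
T(p, P) = 2*p
O(h, F) = 1717*h + (1938 + F)/(F + h)
1/((-1057485 + 2783850) + O(T(w(-6, 5), 19), -897 - 1*1083)) = 1/((-1057485 + 2783850) + (1938 + (-897 - 1*1083) + 1717*(2*5)**2 + 1717*(-897 - 1*1083)*(2*5))/((-897 - 1*1083) + 2*5)) = 1/(1726365 + (1938 + (-897 - 1083) + 1717*10**2 + 1717*(-897 - 1083)*10)/((-897 - 1083) + 10)) = 1/(1726365 + (1938 - 1980 + 1717*100 + 1717*(-1980)*10)/(-1980 + 10)) = 1/(1726365 + (1938 - 1980 + 171700 - 33996600)/(-1970)) = 1/(1726365 - 1/1970*(-33824942)) = 1/(1726365 + 16912471/985) = 1/(1717381996/985) = 985/1717381996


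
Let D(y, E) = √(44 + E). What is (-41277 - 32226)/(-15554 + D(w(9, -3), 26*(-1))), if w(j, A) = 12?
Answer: 571632831/120963449 + 220509*√2/241926898 ≈ 4.7270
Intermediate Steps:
(-41277 - 32226)/(-15554 + D(w(9, -3), 26*(-1))) = (-41277 - 32226)/(-15554 + √(44 + 26*(-1))) = -73503/(-15554 + √(44 - 26)) = -73503/(-15554 + √18) = -73503/(-15554 + 3*√2)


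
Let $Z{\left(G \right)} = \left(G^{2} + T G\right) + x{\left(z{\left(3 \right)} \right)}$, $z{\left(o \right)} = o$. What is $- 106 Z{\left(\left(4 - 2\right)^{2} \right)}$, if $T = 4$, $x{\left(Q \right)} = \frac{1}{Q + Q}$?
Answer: $- \frac{10229}{3} \approx -3409.7$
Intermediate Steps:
$x{\left(Q \right)} = \frac{1}{2 Q}$
$Z{\left(G \right)} = \frac{1}{6} + G^{2} + 4 G$ ($Z{\left(G \right)} = \left(G^{2} + 4 G\right) + \frac{1}{2 \cdot 3} = \left(G^{2} + 4 G\right) + \frac{1}{2} \cdot \frac{1}{3} = \left(G^{2} + 4 G\right) + \frac{1}{6} = \frac{1}{6} + G^{2} + 4 G$)
$- 106 Z{\left(\left(4 - 2\right)^{2} \right)} = - 106 \left(\frac{1}{6} + \left(\left(4 - 2\right)^{2}\right)^{2} + 4 \left(4 - 2\right)^{2}\right) = - 106 \left(\frac{1}{6} + \left(2^{2}\right)^{2} + 4 \cdot 2^{2}\right) = - 106 \left(\frac{1}{6} + 4^{2} + 4 \cdot 4\right) = - 106 \left(\frac{1}{6} + 16 + 16\right) = \left(-106\right) \frac{193}{6} = - \frac{10229}{3}$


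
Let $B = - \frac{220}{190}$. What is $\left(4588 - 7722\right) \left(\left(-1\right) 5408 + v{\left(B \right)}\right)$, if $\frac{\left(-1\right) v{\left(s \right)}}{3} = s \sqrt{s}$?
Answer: $16948672 - \frac{206844 i \sqrt{418}}{361} \approx 1.6949 \cdot 10^{7} - 11715.0 i$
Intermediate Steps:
$B = - \frac{22}{19}$ ($B = \left(-220\right) \frac{1}{190} = - \frac{22}{19} \approx -1.1579$)
$v{\left(s \right)} = - 3 s^{\frac{3}{2}}$ ($v{\left(s \right)} = - 3 s \sqrt{s} = - 3 s^{\frac{3}{2}}$)
$\left(4588 - 7722\right) \left(\left(-1\right) 5408 + v{\left(B \right)}\right) = \left(4588 - 7722\right) \left(\left(-1\right) 5408 - 3 \left(- \frac{22}{19}\right)^{\frac{3}{2}}\right) = - 3134 \left(-5408 - 3 \left(- \frac{22 i \sqrt{418}}{361}\right)\right) = - 3134 \left(-5408 + \frac{66 i \sqrt{418}}{361}\right) = 16948672 - \frac{206844 i \sqrt{418}}{361}$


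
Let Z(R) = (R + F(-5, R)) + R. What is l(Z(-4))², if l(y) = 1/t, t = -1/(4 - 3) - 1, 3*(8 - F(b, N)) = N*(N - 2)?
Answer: ¼ ≈ 0.25000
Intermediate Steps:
F(b, N) = 8 - N*(-2 + N)/3 (F(b, N) = 8 - N*(N - 2)/3 = 8 - N*(-2 + N)/3)
t = -2 (t = -1/1 - 1 = -1*1 - 1 = -1 - 1 = -2)
Z(R) = 8 - R²/3 + 8*R/3 (Z(R) = (R + (8 - R²/3 + 2*R/3)) + R = (8 - R²/3 + 5*R/3) + R = 8 - R²/3 + 8*R/3)
l(y) = -½ (l(y) = 1/(-2) = -½)
l(Z(-4))² = (-½)² = ¼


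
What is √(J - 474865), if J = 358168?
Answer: I*√116697 ≈ 341.61*I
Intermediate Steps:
√(J - 474865) = √(358168 - 474865) = √(-116697) = I*√116697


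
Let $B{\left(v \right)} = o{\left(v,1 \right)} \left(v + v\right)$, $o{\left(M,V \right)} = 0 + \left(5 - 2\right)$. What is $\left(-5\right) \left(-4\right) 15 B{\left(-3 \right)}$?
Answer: $-5400$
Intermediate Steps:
$o{\left(M,V \right)} = 3$ ($o{\left(M,V \right)} = 0 + 3 = 3$)
$B{\left(v \right)} = 6 v$ ($B{\left(v \right)} = 3 \left(v + v\right) = 3 \cdot 2 v = 6 v$)
$\left(-5\right) \left(-4\right) 15 B{\left(-3 \right)} = \left(-5\right) \left(-4\right) 15 \cdot 6 \left(-3\right) = 20 \cdot 15 \left(-18\right) = 300 \left(-18\right) = -5400$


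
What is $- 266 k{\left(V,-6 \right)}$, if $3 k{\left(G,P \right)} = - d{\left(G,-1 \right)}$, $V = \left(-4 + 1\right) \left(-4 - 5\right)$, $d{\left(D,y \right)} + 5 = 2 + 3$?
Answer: $0$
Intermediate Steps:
$d{\left(D,y \right)} = 0$ ($d{\left(D,y \right)} = -5 + \left(2 + 3\right) = -5 + 5 = 0$)
$V = 27$ ($V = \left(-3\right) \left(-9\right) = 27$)
$k{\left(G,P \right)} = 0$ ($k{\left(G,P \right)} = \frac{\left(-1\right) 0}{3} = \frac{1}{3} \cdot 0 = 0$)
$- 266 k{\left(V,-6 \right)} = \left(-266\right) 0 = 0$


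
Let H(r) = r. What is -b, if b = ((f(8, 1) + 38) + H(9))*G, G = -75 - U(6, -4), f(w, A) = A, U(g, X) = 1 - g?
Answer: 3360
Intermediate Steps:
G = -70 (G = -75 - (1 - 1*6) = -75 - (1 - 6) = -75 - 1*(-5) = -75 + 5 = -70)
b = -3360 (b = ((1 + 38) + 9)*(-70) = (39 + 9)*(-70) = 48*(-70) = -3360)
-b = -1*(-3360) = 3360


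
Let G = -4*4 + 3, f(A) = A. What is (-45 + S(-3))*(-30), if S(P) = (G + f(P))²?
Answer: -6330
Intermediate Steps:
G = -13 (G = -16 + 3 = -13)
S(P) = (-13 + P)²
(-45 + S(-3))*(-30) = (-45 + (-13 - 3)²)*(-30) = (-45 + (-16)²)*(-30) = (-45 + 256)*(-30) = 211*(-30) = -6330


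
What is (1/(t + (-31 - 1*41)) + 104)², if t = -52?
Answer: 166281025/15376 ≈ 10814.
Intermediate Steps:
(1/(t + (-31 - 1*41)) + 104)² = (1/(-52 + (-31 - 1*41)) + 104)² = (1/(-52 + (-31 - 41)) + 104)² = (1/(-52 - 72) + 104)² = (1/(-124) + 104)² = (-1/124 + 104)² = (12895/124)² = 166281025/15376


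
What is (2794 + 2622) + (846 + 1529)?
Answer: 7791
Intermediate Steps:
(2794 + 2622) + (846 + 1529) = 5416 + 2375 = 7791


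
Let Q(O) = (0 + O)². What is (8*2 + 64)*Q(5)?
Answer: 2000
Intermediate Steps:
Q(O) = O²
(8*2 + 64)*Q(5) = (8*2 + 64)*5² = (16 + 64)*25 = 80*25 = 2000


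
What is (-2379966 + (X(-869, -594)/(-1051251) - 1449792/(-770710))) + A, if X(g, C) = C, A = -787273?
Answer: -427687683851048443/135034943035 ≈ -3.1672e+6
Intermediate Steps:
(-2379966 + (X(-869, -594)/(-1051251) - 1449792/(-770710))) + A = (-2379966 + (-594/(-1051251) - 1449792/(-770710))) - 787273 = (-2379966 + (-594*(-1/1051251) - 1449792*(-1/770710))) - 787273 = (-2379966 + (198/350417 + 724896/385355)) - 787273 = (-2379966 + 254092181922/135034943035) - 787273 = -321378319143054888/135034943035 - 787273 = -427687683851048443/135034943035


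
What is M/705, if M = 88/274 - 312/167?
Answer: -35396/16129695 ≈ -0.0021945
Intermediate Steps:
M = -35396/22879 (M = 88*(1/274) - 312*1/167 = 44/137 - 312/167 = -35396/22879 ≈ -1.5471)
M/705 = -35396/22879/705 = -35396/22879*1/705 = -35396/16129695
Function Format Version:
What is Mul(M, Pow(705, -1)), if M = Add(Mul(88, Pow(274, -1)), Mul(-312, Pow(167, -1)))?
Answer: Rational(-35396, 16129695) ≈ -0.0021945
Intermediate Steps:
M = Rational(-35396, 22879) (M = Add(Mul(88, Rational(1, 274)), Mul(-312, Rational(1, 167))) = Add(Rational(44, 137), Rational(-312, 167)) = Rational(-35396, 22879) ≈ -1.5471)
Mul(M, Pow(705, -1)) = Mul(Rational(-35396, 22879), Pow(705, -1)) = Mul(Rational(-35396, 22879), Rational(1, 705)) = Rational(-35396, 16129695)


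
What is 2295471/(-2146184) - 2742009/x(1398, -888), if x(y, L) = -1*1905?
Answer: 1960160990467/1362826840 ≈ 1438.3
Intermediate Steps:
x(y, L) = -1905
2295471/(-2146184) - 2742009/x(1398, -888) = 2295471/(-2146184) - 2742009/(-1905) = 2295471*(-1/2146184) - 2742009*(-1/1905) = -2295471/2146184 + 914003/635 = 1960160990467/1362826840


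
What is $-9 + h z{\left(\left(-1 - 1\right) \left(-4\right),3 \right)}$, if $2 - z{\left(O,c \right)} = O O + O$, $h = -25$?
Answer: $1741$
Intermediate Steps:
$z{\left(O,c \right)} = 2 - O - O^{2}$ ($z{\left(O,c \right)} = 2 - \left(O O + O\right) = 2 - \left(O^{2} + O\right) = 2 - \left(O + O^{2}\right) = 2 - O - O^{2}$)
$-9 + h z{\left(\left(-1 - 1\right) \left(-4\right),3 \right)} = -9 - 25 \left(2 - \left(-1 - 1\right) \left(-4\right) - \left(\left(-1 - 1\right) \left(-4\right)\right)^{2}\right) = -9 - 25 \left(2 - \left(-2\right) \left(-4\right) - \left(\left(-2\right) \left(-4\right)\right)^{2}\right) = -9 - 25 \left(2 - 8 - 8^{2}\right) = -9 - 25 \left(2 - 8 - 64\right) = -9 - -1750 = -9 + 1750 = 1741$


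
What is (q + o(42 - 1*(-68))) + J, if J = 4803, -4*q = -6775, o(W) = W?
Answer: 26427/4 ≈ 6606.8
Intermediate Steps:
q = 6775/4 (q = -¼*(-6775) = 6775/4 ≈ 1693.8)
(q + o(42 - 1*(-68))) + J = (6775/4 + (42 - 1*(-68))) + 4803 = (6775/4 + (42 + 68)) + 4803 = (6775/4 + 110) + 4803 = 7215/4 + 4803 = 26427/4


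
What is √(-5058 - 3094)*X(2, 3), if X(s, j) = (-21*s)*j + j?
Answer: -246*I*√2038 ≈ -11105.0*I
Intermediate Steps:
X(s, j) = j - 21*j*s (X(s, j) = -21*j*s + j = j - 21*j*s)
√(-5058 - 3094)*X(2, 3) = √(-5058 - 3094)*(3*(1 - 21*2)) = √(-8152)*(3*(1 - 42)) = (2*I*√2038)*(3*(-41)) = (2*I*√2038)*(-123) = -246*I*√2038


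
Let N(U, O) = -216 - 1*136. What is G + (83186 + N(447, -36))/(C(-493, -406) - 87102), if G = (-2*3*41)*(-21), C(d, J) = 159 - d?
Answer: 223258933/43225 ≈ 5165.0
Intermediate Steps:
N(U, O) = -352 (N(U, O) = -216 - 136 = -352)
G = 5166 (G = -6*41*(-21) = -246*(-21) = 5166)
G + (83186 + N(447, -36))/(C(-493, -406) - 87102) = 5166 + (83186 - 352)/((159 - 1*(-493)) - 87102) = 5166 + 82834/((159 + 493) - 87102) = 5166 + 82834/(652 - 87102) = 5166 + 82834/(-86450) = 5166 + 82834*(-1/86450) = 5166 - 41417/43225 = 223258933/43225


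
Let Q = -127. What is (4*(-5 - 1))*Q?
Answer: 3048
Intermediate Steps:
(4*(-5 - 1))*Q = (4*(-5 - 1))*(-127) = (4*(-6))*(-127) = -24*(-127) = 3048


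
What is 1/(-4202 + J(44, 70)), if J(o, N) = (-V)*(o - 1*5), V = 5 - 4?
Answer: -1/4241 ≈ -0.00023579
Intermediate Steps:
V = 1
J(o, N) = 5 - o (J(o, N) = (-1*1)*(o - 1*5) = -(o - 5) = -(-5 + o) = 5 - o)
1/(-4202 + J(44, 70)) = 1/(-4202 + (5 - 1*44)) = 1/(-4202 + (5 - 44)) = 1/(-4202 - 39) = 1/(-4241) = -1/4241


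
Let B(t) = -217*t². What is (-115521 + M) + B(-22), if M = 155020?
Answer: -65529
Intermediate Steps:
(-115521 + M) + B(-22) = (-115521 + 155020) - 217*(-22)² = 39499 - 217*484 = 39499 - 105028 = -65529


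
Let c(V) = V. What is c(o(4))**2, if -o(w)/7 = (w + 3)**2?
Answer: 117649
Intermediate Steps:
o(w) = -7*(3 + w)**2 (o(w) = -7*(w + 3)**2 = -7*(3 + w)**2)
c(o(4))**2 = (-7*(3 + 4)**2)**2 = (-7*7**2)**2 = (-7*49)**2 = (-343)**2 = 117649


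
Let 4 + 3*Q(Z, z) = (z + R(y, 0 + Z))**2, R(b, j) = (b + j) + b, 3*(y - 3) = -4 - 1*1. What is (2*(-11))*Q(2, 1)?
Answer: -5566/27 ≈ -206.15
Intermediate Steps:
y = 4/3 (y = 3 + (-4 - 1*1)/3 = 3 + (-4 - 1)/3 = 3 + (1/3)*(-5) = 3 - 5/3 = 4/3 ≈ 1.3333)
R(b, j) = j + 2*b
Q(Z, z) = -4/3 + (8/3 + Z + z)**2/3 (Q(Z, z) = -4/3 + (z + ((0 + Z) + 2*(4/3)))**2/3 = -4/3 + (z + (Z + 8/3))**2/3 = -4/3 + (z + (8/3 + Z))**2/3 = -4/3 + (8/3 + Z + z)**2/3)
(2*(-11))*Q(2, 1) = (2*(-11))*(-4/3 + (8 + 3*2 + 3*1)**2/27) = -22*(-4/3 + (8 + 6 + 3)**2/27) = -22*(-4/3 + (1/27)*17**2) = -22*(-4/3 + (1/27)*289) = -22*(-4/3 + 289/27) = -22*253/27 = -5566/27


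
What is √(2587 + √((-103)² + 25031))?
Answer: √(2587 + 18*√110) ≈ 52.686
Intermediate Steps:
√(2587 + √((-103)² + 25031)) = √(2587 + √(10609 + 25031)) = √(2587 + √35640) = √(2587 + 18*√110)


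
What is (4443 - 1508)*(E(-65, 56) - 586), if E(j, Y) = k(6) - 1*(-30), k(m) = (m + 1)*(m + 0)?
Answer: -1508590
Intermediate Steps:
k(m) = m*(1 + m) (k(m) = (1 + m)*m = m*(1 + m))
E(j, Y) = 72 (E(j, Y) = 6*(1 + 6) - 1*(-30) = 6*7 + 30 = 42 + 30 = 72)
(4443 - 1508)*(E(-65, 56) - 586) = (4443 - 1508)*(72 - 586) = 2935*(-514) = -1508590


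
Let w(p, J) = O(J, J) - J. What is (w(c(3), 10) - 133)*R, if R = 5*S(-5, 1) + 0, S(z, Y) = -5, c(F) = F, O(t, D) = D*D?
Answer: 1075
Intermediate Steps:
O(t, D) = D**2
w(p, J) = J**2 - J
R = -25 (R = 5*(-5) + 0 = -25 + 0 = -25)
(w(c(3), 10) - 133)*R = (10*(-1 + 10) - 133)*(-25) = (10*9 - 133)*(-25) = (90 - 133)*(-25) = -43*(-25) = 1075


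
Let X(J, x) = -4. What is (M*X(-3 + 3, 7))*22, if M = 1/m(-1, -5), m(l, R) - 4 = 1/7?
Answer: -616/29 ≈ -21.241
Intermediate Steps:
m(l, R) = 29/7 (m(l, R) = 4 + 1/7 = 4 + ⅐ = 29/7)
M = 7/29 (M = 1/(29/7) = 7/29 ≈ 0.24138)
(M*X(-3 + 3, 7))*22 = ((7/29)*(-4))*22 = -28/29*22 = -616/29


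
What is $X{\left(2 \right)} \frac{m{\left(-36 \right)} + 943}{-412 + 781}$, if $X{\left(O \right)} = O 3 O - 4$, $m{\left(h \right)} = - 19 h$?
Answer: $\frac{13016}{369} \approx 35.274$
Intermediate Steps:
$X{\left(O \right)} = -4 + 3 O^{2}$ ($X{\left(O \right)} = 3 O O - 4 = 3 O^{2} - 4 = -4 + 3 O^{2}$)
$X{\left(2 \right)} \frac{m{\left(-36 \right)} + 943}{-412 + 781} = \left(-4 + 3 \cdot 2^{2}\right) \frac{\left(-19\right) \left(-36\right) + 943}{-412 + 781} = \left(-4 + 3 \cdot 4\right) \frac{684 + 943}{369} = \left(-4 + 12\right) 1627 \cdot \frac{1}{369} = 8 \cdot \frac{1627}{369} = \frac{13016}{369}$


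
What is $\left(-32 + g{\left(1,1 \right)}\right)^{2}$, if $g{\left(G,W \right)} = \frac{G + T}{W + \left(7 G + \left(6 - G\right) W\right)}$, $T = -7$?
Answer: $\frac{178084}{169} \approx 1053.8$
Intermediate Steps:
$g{\left(G,W \right)} = \frac{-7 + G}{W + 7 G + W \left(6 - G\right)}$ ($g{\left(G,W \right)} = \frac{G - 7}{W + \left(7 G + \left(6 - G\right) W\right)} = \frac{-7 + G}{W + \left(7 G + W \left(6 - G\right)\right)} = \frac{-7 + G}{W + 7 G + W \left(6 - G\right)}$)
$\left(-32 + g{\left(1,1 \right)}\right)^{2} = \left(-32 + \frac{-7 + 1}{7 \cdot 1 + 7 \cdot 1 - 1 \cdot 1}\right)^{2} = \left(-32 + \frac{1}{7 + 7 - 1} \left(-6\right)\right)^{2} = \left(-32 + \frac{1}{13} \left(-6\right)\right)^{2} = \left(-32 - \frac{6}{13}\right)^{2} = \left(- \frac{422}{13}\right)^{2} = \frac{178084}{169}$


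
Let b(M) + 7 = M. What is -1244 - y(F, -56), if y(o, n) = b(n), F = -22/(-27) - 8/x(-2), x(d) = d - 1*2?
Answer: -1181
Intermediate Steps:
x(d) = -2 + d (x(d) = d - 2 = -2 + d)
b(M) = -7 + M
F = 76/27 (F = -22/(-27) - 8/(-2 - 2) = -22*(-1/27) - 8/(-4) = 22/27 - 8*(-¼) = 22/27 + 2 = 76/27 ≈ 2.8148)
y(o, n) = -7 + n
-1244 - y(F, -56) = -1244 - (-7 - 56) = -1244 - 1*(-63) = -1244 + 63 = -1181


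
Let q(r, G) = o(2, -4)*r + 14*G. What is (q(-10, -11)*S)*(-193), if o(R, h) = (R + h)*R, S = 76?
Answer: 1672152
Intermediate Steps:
o(R, h) = R*(R + h)
q(r, G) = -4*r + 14*G (q(r, G) = (2*(2 - 4))*r + 14*G = (2*(-2))*r + 14*G = -4*r + 14*G)
(q(-10, -11)*S)*(-193) = ((-4*(-10) + 14*(-11))*76)*(-193) = ((40 - 154)*76)*(-193) = -114*76*(-193) = -8664*(-193) = 1672152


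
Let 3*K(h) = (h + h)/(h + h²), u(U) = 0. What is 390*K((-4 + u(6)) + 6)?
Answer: 260/3 ≈ 86.667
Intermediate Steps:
K(h) = 2*h/(3*(h + h²)) (K(h) = ((h + h)/(h + h²))/3 = ((2*h)/(h + h²))/3 = (2*h/(h + h²))/3 = 2*h/(3*(h + h²)))
390*K((-4 + u(6)) + 6) = 390*(2/(3*(1 + ((-4 + 0) + 6)))) = 390*(2/(3*(1 + (-4 + 6)))) = 390*(2/(3*(1 + 2))) = 390*((⅔)/3) = 390*((⅔)*(⅓)) = 390*(2/9) = 260/3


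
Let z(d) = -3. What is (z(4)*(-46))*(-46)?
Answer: -6348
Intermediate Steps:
(z(4)*(-46))*(-46) = -3*(-46)*(-46) = 138*(-46) = -6348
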